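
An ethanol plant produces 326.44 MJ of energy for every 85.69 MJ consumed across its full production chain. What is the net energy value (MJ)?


NEV = E_out - E_in
= 326.44 - 85.69
= 240.7500 MJ

240.7500 MJ


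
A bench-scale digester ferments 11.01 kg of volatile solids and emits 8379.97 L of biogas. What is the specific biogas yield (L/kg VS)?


Y = V / VS
= 8379.97 / 11.01
= 761.1235 L/kg VS

761.1235 L/kg VS


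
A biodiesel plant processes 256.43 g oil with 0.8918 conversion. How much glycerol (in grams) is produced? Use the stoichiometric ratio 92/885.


glycerol = oil * conv * (92/885)
= 256.43 * 0.8918 * 92 / 885
= 23.7728 g

23.7728 g


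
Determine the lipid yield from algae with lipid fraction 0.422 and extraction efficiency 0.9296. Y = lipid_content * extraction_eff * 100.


Y = lipid_content * extraction_eff * 100
= 0.422 * 0.9296 * 100
= 39.2291%

39.2291%


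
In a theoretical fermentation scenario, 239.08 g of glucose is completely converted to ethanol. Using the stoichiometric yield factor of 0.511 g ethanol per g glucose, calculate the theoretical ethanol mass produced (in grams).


Theoretical ethanol yield: m_EtOH = 0.511 * m_glucose
m_EtOH = 0.511 * 239.08 = 122.1699 g

122.1699 g


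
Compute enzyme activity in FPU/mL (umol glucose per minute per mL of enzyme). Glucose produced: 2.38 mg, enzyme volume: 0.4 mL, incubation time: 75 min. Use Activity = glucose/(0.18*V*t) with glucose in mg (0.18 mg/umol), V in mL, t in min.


Activity = glucose_mg / (0.18 mg/umol * V_mL * t_min)
= 2.38 / (0.18 * 0.4 * 75)
= 0.4407 FPU/mL

0.4407 FPU/mL


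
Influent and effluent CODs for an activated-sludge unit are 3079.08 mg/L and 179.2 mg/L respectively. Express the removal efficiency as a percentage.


eta = (COD_in - COD_out) / COD_in * 100
= (3079.08 - 179.2) / 3079.08 * 100
= 94.1801%

94.1801%


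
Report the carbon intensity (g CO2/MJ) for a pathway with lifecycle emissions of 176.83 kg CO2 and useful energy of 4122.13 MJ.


CI = CO2 * 1000 / E
= 176.83 * 1000 / 4122.13
= 42.8977 g CO2/MJ

42.8977 g CO2/MJ


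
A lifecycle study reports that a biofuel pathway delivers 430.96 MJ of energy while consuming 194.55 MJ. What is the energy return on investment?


EROI = E_out / E_in
= 430.96 / 194.55
= 2.2152

2.2152


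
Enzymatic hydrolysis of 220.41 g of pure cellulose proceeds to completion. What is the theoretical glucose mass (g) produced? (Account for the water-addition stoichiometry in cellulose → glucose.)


glucose = cellulose * 180/162
= 220.41 * 180/162
= 244.9000 g

244.9000 g


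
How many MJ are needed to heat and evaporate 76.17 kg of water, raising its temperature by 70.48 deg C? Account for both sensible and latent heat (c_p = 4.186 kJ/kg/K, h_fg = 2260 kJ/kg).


E = m_water * (4.186 * dT + 2260) / 1000
= 76.17 * (4.186 * 70.48 + 2260) / 1000
= 194.6166 MJ

194.6166 MJ


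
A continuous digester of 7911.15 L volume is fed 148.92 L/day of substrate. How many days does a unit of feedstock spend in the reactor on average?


HRT = V / Q
= 7911.15 / 148.92
= 53.1235 days

53.1235 days


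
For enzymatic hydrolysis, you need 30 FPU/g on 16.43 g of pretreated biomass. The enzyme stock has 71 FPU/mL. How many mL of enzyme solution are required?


V = dosage * m_sub / activity
V = 30 * 16.43 / 71
V = 6.9423 mL

6.9423 mL


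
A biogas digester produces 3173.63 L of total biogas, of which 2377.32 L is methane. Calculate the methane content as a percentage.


CH4% = V_CH4 / V_total * 100
= 2377.32 / 3173.63 * 100
= 74.9085%

74.9085%


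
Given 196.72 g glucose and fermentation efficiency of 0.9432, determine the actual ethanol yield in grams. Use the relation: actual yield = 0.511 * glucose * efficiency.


Actual ethanol: m = 0.511 * 196.72 * 0.9432
m = 94.8142 g

94.8142 g


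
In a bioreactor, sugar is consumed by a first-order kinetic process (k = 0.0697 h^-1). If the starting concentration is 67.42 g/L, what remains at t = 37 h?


S = S0 * exp(-k * t)
S = 67.42 * exp(-0.0697 * 37)
S = 5.1143 g/L

5.1143 g/L


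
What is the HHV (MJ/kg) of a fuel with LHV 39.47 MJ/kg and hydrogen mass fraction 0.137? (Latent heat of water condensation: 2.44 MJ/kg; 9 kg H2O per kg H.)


HHV = LHV + H_frac * 9 * 2.44
= 39.47 + 0.137 * 9 * 2.44
= 42.4785 MJ/kg

42.4785 MJ/kg


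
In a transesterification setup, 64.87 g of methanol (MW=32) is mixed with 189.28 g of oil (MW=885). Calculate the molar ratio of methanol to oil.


Molar ratio = n_MeOH / n_oil = (MeOH/32) / (oil/885) = (MeOH * 885) / (32 * oil)
= (64.87 * 885) / (32 * 189.28)
= 9.4783

9.4783


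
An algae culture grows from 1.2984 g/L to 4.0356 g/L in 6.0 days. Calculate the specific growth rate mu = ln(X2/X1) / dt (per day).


mu = ln(X2/X1) / dt
= ln(4.0356/1.2984) / 6.0
= 0.1890 per day

0.1890 per day


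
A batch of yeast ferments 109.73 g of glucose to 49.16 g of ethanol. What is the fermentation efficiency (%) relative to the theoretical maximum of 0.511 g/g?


Fermentation efficiency = (actual / (0.511 * glucose)) * 100
= (49.16 / (0.511 * 109.73)) * 100
= 87.6729%

87.6729%


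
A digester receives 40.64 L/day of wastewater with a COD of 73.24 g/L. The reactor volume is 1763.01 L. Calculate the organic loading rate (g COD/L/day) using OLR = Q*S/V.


OLR = Q * S / V
= 40.64 * 73.24 / 1763.01
= 1.6883 g/L/day

1.6883 g/L/day


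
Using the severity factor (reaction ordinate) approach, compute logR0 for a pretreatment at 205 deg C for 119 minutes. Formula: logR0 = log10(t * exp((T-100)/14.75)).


logR0 = log10(t * exp((T - 100) / 14.75))
= log10(119 * exp((205 - 100) / 14.75))
= 5.1671

5.1671


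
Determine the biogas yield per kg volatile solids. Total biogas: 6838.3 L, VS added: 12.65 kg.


Y = V / VS
= 6838.3 / 12.65
= 540.5771 L/kg VS

540.5771 L/kg VS


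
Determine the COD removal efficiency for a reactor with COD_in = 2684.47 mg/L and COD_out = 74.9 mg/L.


eta = (COD_in - COD_out) / COD_in * 100
= (2684.47 - 74.9) / 2684.47 * 100
= 97.2099%

97.2099%


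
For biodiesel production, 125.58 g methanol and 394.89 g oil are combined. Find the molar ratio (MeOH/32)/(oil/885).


Molar ratio = n_MeOH / n_oil = (MeOH/32) / (oil/885) = (MeOH * 885) / (32 * oil)
= (125.58 * 885) / (32 * 394.89)
= 8.7950

8.7950


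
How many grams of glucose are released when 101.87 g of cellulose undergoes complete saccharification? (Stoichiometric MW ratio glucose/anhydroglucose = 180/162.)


glucose = cellulose * 180/162
= 101.87 * 180/162
= 113.1889 g

113.1889 g


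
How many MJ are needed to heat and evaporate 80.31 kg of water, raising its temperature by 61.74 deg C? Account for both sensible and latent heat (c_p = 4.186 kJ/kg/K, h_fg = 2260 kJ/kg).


E = m_water * (4.186 * dT + 2260) / 1000
= 80.31 * (4.186 * 61.74 + 2260) / 1000
= 202.2562 MJ

202.2562 MJ


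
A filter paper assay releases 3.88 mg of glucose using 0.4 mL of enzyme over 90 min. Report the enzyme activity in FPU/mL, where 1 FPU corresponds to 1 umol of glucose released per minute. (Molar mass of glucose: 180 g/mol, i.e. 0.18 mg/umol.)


Activity = glucose_mg / (0.18 mg/umol * V_mL * t_min)
= 3.88 / (0.18 * 0.4 * 90)
= 0.5988 FPU/mL

0.5988 FPU/mL


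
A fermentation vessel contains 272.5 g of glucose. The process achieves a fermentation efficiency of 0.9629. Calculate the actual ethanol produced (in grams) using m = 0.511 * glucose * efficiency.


Actual ethanol: m = 0.511 * 272.5 * 0.9629
m = 134.0814 g

134.0814 g


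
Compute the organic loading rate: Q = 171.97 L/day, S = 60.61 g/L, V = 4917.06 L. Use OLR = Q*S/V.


OLR = Q * S / V
= 171.97 * 60.61 / 4917.06
= 2.1198 g/L/day

2.1198 g/L/day


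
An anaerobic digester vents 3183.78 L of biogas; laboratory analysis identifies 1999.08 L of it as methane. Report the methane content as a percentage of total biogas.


CH4% = V_CH4 / V_total * 100
= 1999.08 / 3183.78 * 100
= 62.7895%

62.7895%


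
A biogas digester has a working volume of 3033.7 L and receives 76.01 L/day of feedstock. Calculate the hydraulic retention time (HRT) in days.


HRT = V / Q
= 3033.7 / 76.01
= 39.9119 days

39.9119 days


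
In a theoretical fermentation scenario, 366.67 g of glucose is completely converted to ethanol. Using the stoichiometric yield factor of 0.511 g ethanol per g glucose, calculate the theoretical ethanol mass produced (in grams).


Theoretical ethanol yield: m_EtOH = 0.511 * m_glucose
m_EtOH = 0.511 * 366.67 = 187.3684 g

187.3684 g


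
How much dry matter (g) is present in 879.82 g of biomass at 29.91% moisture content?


Wd = Ww * (1 - MC/100)
= 879.82 * (1 - 29.91/100)
= 616.6658 g

616.6658 g


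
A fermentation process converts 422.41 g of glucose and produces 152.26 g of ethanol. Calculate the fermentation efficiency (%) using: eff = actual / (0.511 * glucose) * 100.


Fermentation efficiency = (actual / (0.511 * glucose)) * 100
= (152.26 / (0.511 * 422.41)) * 100
= 70.5392%

70.5392%


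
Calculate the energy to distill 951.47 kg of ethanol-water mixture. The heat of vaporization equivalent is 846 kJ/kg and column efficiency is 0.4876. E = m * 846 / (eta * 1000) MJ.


E = m * 846 / (eta * 1000)
= 951.47 * 846 / (0.4876 * 1000)
= 1650.8278 MJ

1650.8278 MJ


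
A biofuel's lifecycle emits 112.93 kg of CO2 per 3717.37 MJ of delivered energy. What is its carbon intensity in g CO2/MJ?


CI = CO2 * 1000 / E
= 112.93 * 1000 / 3717.37
= 30.3790 g CO2/MJ

30.3790 g CO2/MJ


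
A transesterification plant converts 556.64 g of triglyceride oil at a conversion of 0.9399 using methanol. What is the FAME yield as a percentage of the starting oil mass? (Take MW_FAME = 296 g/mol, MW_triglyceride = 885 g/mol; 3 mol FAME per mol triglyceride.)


m_FAME = oil * conv * (3 * 296 / 885) = oil * conv * (888/885)
= 556.64 * 0.9399 * 888 / 885
= 524.9594 g
Y = m_FAME / oil * 100 = conv * (888/885) * 100
= 0.9399 * 888 / 885 * 100
= 94.31%

94.31%


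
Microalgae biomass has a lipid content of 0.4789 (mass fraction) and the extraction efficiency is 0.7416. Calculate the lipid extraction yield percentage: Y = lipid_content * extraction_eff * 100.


Y = lipid_content * extraction_eff * 100
= 0.4789 * 0.7416 * 100
= 35.5152%

35.5152%


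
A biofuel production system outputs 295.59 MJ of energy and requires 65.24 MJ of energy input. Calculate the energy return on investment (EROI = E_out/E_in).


EROI = E_out / E_in
= 295.59 / 65.24
= 4.5308

4.5308


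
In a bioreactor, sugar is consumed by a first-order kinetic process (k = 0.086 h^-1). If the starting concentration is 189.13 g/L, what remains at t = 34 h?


S = S0 * exp(-k * t)
S = 189.13 * exp(-0.086 * 34)
S = 10.1598 g/L

10.1598 g/L


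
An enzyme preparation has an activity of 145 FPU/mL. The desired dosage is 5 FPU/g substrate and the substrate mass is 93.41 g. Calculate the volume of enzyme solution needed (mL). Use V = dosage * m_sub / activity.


V = dosage * m_sub / activity
V = 5 * 93.41 / 145
V = 3.2210 mL

3.2210 mL


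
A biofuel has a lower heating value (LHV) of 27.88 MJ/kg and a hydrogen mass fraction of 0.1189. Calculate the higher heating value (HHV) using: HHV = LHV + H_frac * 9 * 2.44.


HHV = LHV + H_frac * 9 * 2.44
= 27.88 + 0.1189 * 9 * 2.44
= 30.4910 MJ/kg

30.4910 MJ/kg


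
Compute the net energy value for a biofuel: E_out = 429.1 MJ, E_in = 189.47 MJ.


NEV = E_out - E_in
= 429.1 - 189.47
= 239.6300 MJ

239.6300 MJ


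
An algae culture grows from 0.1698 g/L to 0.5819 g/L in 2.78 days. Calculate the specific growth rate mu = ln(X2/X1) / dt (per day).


mu = ln(X2/X1) / dt
= ln(0.5819/0.1698) / 2.78
= 0.4430 per day

0.4430 per day


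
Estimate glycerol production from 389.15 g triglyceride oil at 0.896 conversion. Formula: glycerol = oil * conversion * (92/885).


glycerol = oil * conv * (92/885)
= 389.15 * 0.896 * 92 / 885
= 36.2468 g

36.2468 g


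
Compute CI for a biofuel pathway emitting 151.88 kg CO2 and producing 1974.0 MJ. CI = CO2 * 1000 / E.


CI = CO2 * 1000 / E
= 151.88 * 1000 / 1974.0
= 76.9402 g CO2/MJ

76.9402 g CO2/MJ


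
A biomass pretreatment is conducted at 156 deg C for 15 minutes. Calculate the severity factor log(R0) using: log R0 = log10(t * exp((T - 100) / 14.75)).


logR0 = log10(t * exp((T - 100) / 14.75))
= log10(15 * exp((156 - 100) / 14.75))
= 2.8249

2.8249


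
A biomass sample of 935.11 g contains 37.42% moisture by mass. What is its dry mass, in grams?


Wd = Ww * (1 - MC/100)
= 935.11 * (1 - 37.42/100)
= 585.1918 g

585.1918 g


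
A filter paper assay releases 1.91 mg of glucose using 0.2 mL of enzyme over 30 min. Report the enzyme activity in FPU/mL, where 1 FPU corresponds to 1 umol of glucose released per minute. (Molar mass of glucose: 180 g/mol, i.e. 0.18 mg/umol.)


Activity = glucose_mg / (0.18 mg/umol * V_mL * t_min)
= 1.91 / (0.18 * 0.2 * 30)
= 1.7685 FPU/mL

1.7685 FPU/mL


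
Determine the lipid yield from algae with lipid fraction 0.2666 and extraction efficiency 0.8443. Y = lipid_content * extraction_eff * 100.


Y = lipid_content * extraction_eff * 100
= 0.2666 * 0.8443 * 100
= 22.5090%

22.5090%


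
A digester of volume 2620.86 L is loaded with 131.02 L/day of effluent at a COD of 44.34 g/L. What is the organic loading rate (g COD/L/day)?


OLR = Q * S / V
= 131.02 * 44.34 / 2620.86
= 2.2166 g/L/day

2.2166 g/L/day


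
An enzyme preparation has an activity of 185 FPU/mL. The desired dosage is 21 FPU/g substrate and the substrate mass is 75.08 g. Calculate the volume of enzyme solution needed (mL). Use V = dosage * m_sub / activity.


V = dosage * m_sub / activity
V = 21 * 75.08 / 185
V = 8.5226 mL

8.5226 mL


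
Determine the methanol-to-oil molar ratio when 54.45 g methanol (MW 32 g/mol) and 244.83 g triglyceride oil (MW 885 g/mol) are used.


Molar ratio = n_MeOH / n_oil = (MeOH/32) / (oil/885) = (MeOH * 885) / (32 * oil)
= (54.45 * 885) / (32 * 244.83)
= 6.1507

6.1507


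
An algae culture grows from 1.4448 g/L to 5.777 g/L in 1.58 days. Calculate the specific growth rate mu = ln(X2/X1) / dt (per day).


mu = ln(X2/X1) / dt
= ln(5.777/1.4448) / 1.58
= 0.8772 per day

0.8772 per day


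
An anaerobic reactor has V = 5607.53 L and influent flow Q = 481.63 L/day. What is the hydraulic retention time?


HRT = V / Q
= 5607.53 / 481.63
= 11.6428 days

11.6428 days


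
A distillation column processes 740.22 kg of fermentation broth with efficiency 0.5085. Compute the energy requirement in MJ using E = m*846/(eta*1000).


E = m * 846 / (eta * 1000)
= 740.22 * 846 / (0.5085 * 1000)
= 1231.5165 MJ

1231.5165 MJ


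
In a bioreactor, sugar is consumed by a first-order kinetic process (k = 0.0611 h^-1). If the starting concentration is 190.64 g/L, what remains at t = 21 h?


S = S0 * exp(-k * t)
S = 190.64 * exp(-0.0611 * 21)
S = 52.8410 g/L

52.8410 g/L


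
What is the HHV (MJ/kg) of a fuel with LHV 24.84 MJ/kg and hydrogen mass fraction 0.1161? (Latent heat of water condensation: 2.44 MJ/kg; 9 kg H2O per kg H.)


HHV = LHV + H_frac * 9 * 2.44
= 24.84 + 0.1161 * 9 * 2.44
= 27.3896 MJ/kg

27.3896 MJ/kg


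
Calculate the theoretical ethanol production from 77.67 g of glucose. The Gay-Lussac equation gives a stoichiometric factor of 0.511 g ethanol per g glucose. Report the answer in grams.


Theoretical ethanol yield: m_EtOH = 0.511 * m_glucose
m_EtOH = 0.511 * 77.67 = 39.6894 g

39.6894 g


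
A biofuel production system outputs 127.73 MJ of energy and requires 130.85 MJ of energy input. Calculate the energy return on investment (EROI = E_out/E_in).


EROI = E_out / E_in
= 127.73 / 130.85
= 0.9762

0.9762


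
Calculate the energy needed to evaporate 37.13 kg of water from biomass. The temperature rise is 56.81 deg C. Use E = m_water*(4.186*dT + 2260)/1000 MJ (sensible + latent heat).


E = m_water * (4.186 * dT + 2260) / 1000
= 37.13 * (4.186 * 56.81 + 2260) / 1000
= 92.7436 MJ

92.7436 MJ


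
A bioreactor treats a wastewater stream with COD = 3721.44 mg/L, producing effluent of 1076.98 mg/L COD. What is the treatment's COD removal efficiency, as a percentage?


eta = (COD_in - COD_out) / COD_in * 100
= (3721.44 - 1076.98) / 3721.44 * 100
= 71.0601%

71.0601%


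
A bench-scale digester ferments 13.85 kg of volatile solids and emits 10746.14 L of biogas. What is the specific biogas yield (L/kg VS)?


Y = V / VS
= 10746.14 / 13.85
= 775.8946 L/kg VS

775.8946 L/kg VS


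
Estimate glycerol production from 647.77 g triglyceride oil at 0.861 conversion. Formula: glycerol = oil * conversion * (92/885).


glycerol = oil * conv * (92/885)
= 647.77 * 0.861 * 92 / 885
= 57.9787 g

57.9787 g


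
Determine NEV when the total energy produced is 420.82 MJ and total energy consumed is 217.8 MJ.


NEV = E_out - E_in
= 420.82 - 217.8
= 203.0200 MJ

203.0200 MJ


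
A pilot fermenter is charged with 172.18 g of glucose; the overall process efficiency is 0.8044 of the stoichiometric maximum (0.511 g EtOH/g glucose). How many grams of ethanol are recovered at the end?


Actual ethanol: m = 0.511 * 172.18 * 0.8044
m = 70.7743 g

70.7743 g


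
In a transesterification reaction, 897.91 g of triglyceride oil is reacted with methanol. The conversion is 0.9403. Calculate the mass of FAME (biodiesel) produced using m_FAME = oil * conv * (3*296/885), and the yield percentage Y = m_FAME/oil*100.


m_FAME = oil * conv * (3 * 296 / 885) = oil * conv * (888/885)
= 897.91 * 0.9403 * 888 / 885
= 847.1668 g
Y = m_FAME / oil * 100 = conv * (888/885) * 100
= 0.9403 * 888 / 885 * 100
= 94.35%

847.1668 g FAME; Y = 94.35%


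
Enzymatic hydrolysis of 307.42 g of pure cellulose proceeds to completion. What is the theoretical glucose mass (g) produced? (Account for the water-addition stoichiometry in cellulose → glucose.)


glucose = cellulose * 180/162
= 307.42 * 180/162
= 341.5778 g

341.5778 g


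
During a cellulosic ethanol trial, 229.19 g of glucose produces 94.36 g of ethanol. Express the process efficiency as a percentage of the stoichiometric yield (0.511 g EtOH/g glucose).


Fermentation efficiency = (actual / (0.511 * glucose)) * 100
= (94.36 / (0.511 * 229.19)) * 100
= 80.5696%

80.5696%


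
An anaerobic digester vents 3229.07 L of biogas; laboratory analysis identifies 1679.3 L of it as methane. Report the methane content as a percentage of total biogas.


CH4% = V_CH4 / V_total * 100
= 1679.3 / 3229.07 * 100
= 52.0057%

52.0057%


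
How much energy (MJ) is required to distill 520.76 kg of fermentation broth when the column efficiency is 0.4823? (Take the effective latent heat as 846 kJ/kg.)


E = m * 846 / (eta * 1000)
= 520.76 * 846 / (0.4823 * 1000)
= 913.4625 MJ

913.4625 MJ


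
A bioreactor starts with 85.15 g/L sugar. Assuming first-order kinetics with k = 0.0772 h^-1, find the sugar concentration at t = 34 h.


S = S0 * exp(-k * t)
S = 85.15 * exp(-0.0772 * 34)
S = 6.1695 g/L

6.1695 g/L


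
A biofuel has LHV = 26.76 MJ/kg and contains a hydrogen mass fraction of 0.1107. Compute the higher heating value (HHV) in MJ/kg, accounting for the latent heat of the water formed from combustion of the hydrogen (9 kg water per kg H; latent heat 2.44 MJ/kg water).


HHV = LHV + H_frac * 9 * 2.44
= 26.76 + 0.1107 * 9 * 2.44
= 29.1910 MJ/kg

29.1910 MJ/kg


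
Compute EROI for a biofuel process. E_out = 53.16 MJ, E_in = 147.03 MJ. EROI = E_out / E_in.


EROI = E_out / E_in
= 53.16 / 147.03
= 0.3616

0.3616


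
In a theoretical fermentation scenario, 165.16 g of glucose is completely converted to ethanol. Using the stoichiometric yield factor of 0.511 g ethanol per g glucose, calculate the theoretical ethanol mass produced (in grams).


Theoretical ethanol yield: m_EtOH = 0.511 * m_glucose
m_EtOH = 0.511 * 165.16 = 84.3968 g

84.3968 g


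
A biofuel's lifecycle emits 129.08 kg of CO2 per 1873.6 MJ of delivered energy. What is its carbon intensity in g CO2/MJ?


CI = CO2 * 1000 / E
= 129.08 * 1000 / 1873.6
= 68.8941 g CO2/MJ

68.8941 g CO2/MJ


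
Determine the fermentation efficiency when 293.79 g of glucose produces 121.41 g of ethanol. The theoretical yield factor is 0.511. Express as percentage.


Fermentation efficiency = (actual / (0.511 * glucose)) * 100
= (121.41 / (0.511 * 293.79)) * 100
= 80.8717%

80.8717%


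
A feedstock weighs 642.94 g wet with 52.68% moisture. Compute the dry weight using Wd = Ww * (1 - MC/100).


Wd = Ww * (1 - MC/100)
= 642.94 * (1 - 52.68/100)
= 304.2392 g

304.2392 g


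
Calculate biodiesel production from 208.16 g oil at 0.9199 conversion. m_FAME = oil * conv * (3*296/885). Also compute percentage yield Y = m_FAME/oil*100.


m_FAME = oil * conv * (3 * 296 / 885) = oil * conv * (888/885)
= 208.16 * 0.9199 * 888 / 885
= 192.1355 g
Y = m_FAME / oil * 100 = conv * (888/885) * 100
= 0.9199 * 888 / 885 * 100
= 92.30%

192.1355 g FAME; Y = 92.30%


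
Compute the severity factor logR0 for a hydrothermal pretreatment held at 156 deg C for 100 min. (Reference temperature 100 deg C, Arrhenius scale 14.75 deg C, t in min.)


logR0 = log10(t * exp((T - 100) / 14.75))
= log10(100 * exp((156 - 100) / 14.75))
= 3.6488

3.6488


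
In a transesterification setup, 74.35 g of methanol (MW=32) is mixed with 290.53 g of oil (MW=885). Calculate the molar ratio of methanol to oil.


Molar ratio = n_MeOH / n_oil = (MeOH/32) / (oil/885) = (MeOH * 885) / (32 * oil)
= (74.35 * 885) / (32 * 290.53)
= 7.0776

7.0776


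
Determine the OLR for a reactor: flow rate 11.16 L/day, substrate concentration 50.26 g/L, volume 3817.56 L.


OLR = Q * S / V
= 11.16 * 50.26 / 3817.56
= 0.1469 g/L/day

0.1469 g/L/day


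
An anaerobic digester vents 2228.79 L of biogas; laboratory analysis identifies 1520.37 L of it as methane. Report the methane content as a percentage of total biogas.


CH4% = V_CH4 / V_total * 100
= 1520.37 / 2228.79 * 100
= 68.2150%

68.2150%


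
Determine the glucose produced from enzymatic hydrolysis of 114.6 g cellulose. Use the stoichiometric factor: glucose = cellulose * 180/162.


glucose = cellulose * 180/162
= 114.6 * 180/162
= 127.3333 g

127.3333 g


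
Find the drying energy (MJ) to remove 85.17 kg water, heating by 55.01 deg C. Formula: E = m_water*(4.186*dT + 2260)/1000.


E = m_water * (4.186 * dT + 2260) / 1000
= 85.17 * (4.186 * 55.01 + 2260) / 1000
= 212.0965 MJ

212.0965 MJ


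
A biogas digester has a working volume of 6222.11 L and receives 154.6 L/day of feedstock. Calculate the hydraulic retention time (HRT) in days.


HRT = V / Q
= 6222.11 / 154.6
= 40.2465 days

40.2465 days


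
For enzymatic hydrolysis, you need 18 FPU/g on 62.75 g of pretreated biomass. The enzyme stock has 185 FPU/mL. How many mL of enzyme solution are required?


V = dosage * m_sub / activity
V = 18 * 62.75 / 185
V = 6.1054 mL

6.1054 mL


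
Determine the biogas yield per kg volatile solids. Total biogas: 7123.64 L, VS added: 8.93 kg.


Y = V / VS
= 7123.64 / 8.93
= 797.7200 L/kg VS

797.7200 L/kg VS


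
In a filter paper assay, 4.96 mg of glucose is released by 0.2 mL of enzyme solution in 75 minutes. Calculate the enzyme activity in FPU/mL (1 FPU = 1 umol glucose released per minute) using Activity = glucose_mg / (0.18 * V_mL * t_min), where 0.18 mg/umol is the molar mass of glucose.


Activity = glucose_mg / (0.18 mg/umol * V_mL * t_min)
= 4.96 / (0.18 * 0.2 * 75)
= 1.8370 FPU/mL

1.8370 FPU/mL


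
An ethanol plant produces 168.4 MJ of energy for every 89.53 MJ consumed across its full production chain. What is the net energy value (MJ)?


NEV = E_out - E_in
= 168.4 - 89.53
= 78.8700 MJ

78.8700 MJ


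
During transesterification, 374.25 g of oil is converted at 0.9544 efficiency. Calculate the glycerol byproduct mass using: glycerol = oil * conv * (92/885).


glycerol = oil * conv * (92/885)
= 374.25 * 0.9544 * 92 / 885
= 37.1310 g

37.1310 g


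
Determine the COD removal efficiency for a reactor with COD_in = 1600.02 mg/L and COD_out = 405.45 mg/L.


eta = (COD_in - COD_out) / COD_in * 100
= (1600.02 - 405.45) / 1600.02 * 100
= 74.6597%

74.6597%


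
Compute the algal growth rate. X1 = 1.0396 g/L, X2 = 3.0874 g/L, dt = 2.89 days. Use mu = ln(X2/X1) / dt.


mu = ln(X2/X1) / dt
= ln(3.0874/1.0396) / 2.89
= 0.3766 per day

0.3766 per day


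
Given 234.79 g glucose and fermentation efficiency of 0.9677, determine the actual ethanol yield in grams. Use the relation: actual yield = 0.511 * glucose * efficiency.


Actual ethanol: m = 0.511 * 234.79 * 0.9677
m = 116.1024 g

116.1024 g


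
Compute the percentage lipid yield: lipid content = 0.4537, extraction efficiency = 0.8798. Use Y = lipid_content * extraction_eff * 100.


Y = lipid_content * extraction_eff * 100
= 0.4537 * 0.8798 * 100
= 39.9165%

39.9165%


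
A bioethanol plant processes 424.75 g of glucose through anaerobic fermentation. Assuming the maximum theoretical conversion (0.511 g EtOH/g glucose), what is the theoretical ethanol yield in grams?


Theoretical ethanol yield: m_EtOH = 0.511 * m_glucose
m_EtOH = 0.511 * 424.75 = 217.0472 g

217.0472 g


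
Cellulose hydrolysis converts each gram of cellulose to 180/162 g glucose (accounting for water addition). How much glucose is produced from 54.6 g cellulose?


glucose = cellulose * 180/162
= 54.6 * 180/162
= 60.6667 g

60.6667 g


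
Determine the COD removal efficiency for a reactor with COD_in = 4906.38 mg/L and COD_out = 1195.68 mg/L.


eta = (COD_in - COD_out) / COD_in * 100
= (4906.38 - 1195.68) / 4906.38 * 100
= 75.6301%

75.6301%


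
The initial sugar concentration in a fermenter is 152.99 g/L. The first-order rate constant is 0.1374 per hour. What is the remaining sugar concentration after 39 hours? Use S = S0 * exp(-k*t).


S = S0 * exp(-k * t)
S = 152.99 * exp(-0.1374 * 39)
S = 0.7202 g/L

0.7202 g/L


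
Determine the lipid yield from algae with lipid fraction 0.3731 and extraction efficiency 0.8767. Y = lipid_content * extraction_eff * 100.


Y = lipid_content * extraction_eff * 100
= 0.3731 * 0.8767 * 100
= 32.7097%

32.7097%


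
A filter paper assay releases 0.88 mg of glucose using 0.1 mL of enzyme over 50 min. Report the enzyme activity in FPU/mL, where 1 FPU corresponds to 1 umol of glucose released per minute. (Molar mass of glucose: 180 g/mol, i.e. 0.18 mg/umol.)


Activity = glucose_mg / (0.18 mg/umol * V_mL * t_min)
= 0.88 / (0.18 * 0.1 * 50)
= 0.9778 FPU/mL

0.9778 FPU/mL


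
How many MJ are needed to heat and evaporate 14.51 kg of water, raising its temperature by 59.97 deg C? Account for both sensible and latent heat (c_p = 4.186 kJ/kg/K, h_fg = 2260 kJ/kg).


E = m_water * (4.186 * dT + 2260) / 1000
= 14.51 * (4.186 * 59.97 + 2260) / 1000
= 36.4351 MJ

36.4351 MJ


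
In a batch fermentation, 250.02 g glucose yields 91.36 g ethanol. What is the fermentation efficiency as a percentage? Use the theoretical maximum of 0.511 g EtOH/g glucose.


Fermentation efficiency = (actual / (0.511 * glucose)) * 100
= (91.36 / (0.511 * 250.02)) * 100
= 71.5090%

71.5090%


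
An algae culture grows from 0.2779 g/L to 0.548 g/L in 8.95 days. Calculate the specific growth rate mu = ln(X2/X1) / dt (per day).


mu = ln(X2/X1) / dt
= ln(0.548/0.2779) / 8.95
= 0.0759 per day

0.0759 per day


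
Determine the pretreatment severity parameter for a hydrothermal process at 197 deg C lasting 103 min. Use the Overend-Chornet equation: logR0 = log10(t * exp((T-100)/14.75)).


logR0 = log10(t * exp((T - 100) / 14.75))
= log10(103 * exp((197 - 100) / 14.75))
= 4.8689

4.8689


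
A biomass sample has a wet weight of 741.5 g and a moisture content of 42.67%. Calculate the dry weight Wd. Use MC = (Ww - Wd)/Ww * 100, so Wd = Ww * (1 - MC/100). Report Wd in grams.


Wd = Ww * (1 - MC/100)
= 741.5 * (1 - 42.67/100)
= 425.1019 g

425.1019 g


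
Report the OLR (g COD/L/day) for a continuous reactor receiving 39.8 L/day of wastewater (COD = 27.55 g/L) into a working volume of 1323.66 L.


OLR = Q * S / V
= 39.8 * 27.55 / 1323.66
= 0.8284 g/L/day

0.8284 g/L/day


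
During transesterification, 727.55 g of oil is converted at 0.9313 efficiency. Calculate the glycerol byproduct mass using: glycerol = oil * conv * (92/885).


glycerol = oil * conv * (92/885)
= 727.55 * 0.9313 * 92 / 885
= 70.4364 g

70.4364 g


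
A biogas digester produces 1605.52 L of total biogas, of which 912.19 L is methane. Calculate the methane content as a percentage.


CH4% = V_CH4 / V_total * 100
= 912.19 / 1605.52 * 100
= 56.8159%

56.8159%


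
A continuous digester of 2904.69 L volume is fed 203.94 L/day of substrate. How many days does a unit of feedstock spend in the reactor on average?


HRT = V / Q
= 2904.69 / 203.94
= 14.2429 days

14.2429 days


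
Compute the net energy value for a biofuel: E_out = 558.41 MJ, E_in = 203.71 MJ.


NEV = E_out - E_in
= 558.41 - 203.71
= 354.7000 MJ

354.7000 MJ


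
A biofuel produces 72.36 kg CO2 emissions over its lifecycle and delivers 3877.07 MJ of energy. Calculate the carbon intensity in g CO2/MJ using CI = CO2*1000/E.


CI = CO2 * 1000 / E
= 72.36 * 1000 / 3877.07
= 18.6636 g CO2/MJ

18.6636 g CO2/MJ


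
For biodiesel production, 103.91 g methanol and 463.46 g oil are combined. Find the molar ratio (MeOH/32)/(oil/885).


Molar ratio = n_MeOH / n_oil = (MeOH/32) / (oil/885) = (MeOH * 885) / (32 * oil)
= (103.91 * 885) / (32 * 463.46)
= 6.2007

6.2007


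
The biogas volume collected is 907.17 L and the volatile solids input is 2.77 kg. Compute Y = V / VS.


Y = V / VS
= 907.17 / 2.77
= 327.4982 L/kg VS

327.4982 L/kg VS


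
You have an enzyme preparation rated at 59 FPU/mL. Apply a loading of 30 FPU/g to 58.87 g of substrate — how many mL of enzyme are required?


V = dosage * m_sub / activity
V = 30 * 58.87 / 59
V = 29.9339 mL

29.9339 mL


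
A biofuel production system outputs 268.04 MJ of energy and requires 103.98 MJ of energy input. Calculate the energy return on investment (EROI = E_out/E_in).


EROI = E_out / E_in
= 268.04 / 103.98
= 2.5778

2.5778


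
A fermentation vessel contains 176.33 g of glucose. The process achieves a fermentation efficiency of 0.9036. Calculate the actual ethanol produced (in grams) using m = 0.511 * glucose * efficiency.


Actual ethanol: m = 0.511 * 176.33 * 0.9036
m = 81.4185 g

81.4185 g


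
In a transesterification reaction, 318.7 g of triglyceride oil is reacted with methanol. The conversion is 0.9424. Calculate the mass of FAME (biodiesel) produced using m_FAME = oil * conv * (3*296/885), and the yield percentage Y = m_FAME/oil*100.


m_FAME = oil * conv * (3 * 296 / 885) = oil * conv * (888/885)
= 318.7 * 0.9424 * 888 / 885
= 301.3610 g
Y = m_FAME / oil * 100 = conv * (888/885) * 100
= 0.9424 * 888 / 885 * 100
= 94.56%

301.3610 g FAME; Y = 94.56%


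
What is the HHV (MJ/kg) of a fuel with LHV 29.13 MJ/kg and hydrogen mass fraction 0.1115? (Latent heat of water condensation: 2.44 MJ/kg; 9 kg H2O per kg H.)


HHV = LHV + H_frac * 9 * 2.44
= 29.13 + 0.1115 * 9 * 2.44
= 31.5785 MJ/kg

31.5785 MJ/kg


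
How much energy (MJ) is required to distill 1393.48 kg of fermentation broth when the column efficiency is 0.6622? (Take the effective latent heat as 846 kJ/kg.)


E = m * 846 / (eta * 1000)
= 1393.48 * 846 / (0.6622 * 1000)
= 1780.2538 MJ

1780.2538 MJ


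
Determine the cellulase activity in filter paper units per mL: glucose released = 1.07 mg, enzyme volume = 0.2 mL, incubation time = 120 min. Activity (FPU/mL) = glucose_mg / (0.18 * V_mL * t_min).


Activity = glucose_mg / (0.18 mg/umol * V_mL * t_min)
= 1.07 / (0.18 * 0.2 * 120)
= 0.2477 FPU/mL

0.2477 FPU/mL


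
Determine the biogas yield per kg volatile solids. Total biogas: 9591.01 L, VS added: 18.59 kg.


Y = V / VS
= 9591.01 / 18.59
= 515.9231 L/kg VS

515.9231 L/kg VS


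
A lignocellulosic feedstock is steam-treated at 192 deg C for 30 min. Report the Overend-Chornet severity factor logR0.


logR0 = log10(t * exp((T - 100) / 14.75))
= log10(30 * exp((192 - 100) / 14.75))
= 4.1859

4.1859


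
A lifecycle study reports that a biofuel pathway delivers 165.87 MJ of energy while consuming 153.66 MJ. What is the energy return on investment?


EROI = E_out / E_in
= 165.87 / 153.66
= 1.0795

1.0795


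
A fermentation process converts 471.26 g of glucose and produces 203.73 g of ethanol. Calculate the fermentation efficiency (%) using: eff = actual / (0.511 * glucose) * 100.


Fermentation efficiency = (actual / (0.511 * glucose)) * 100
= (203.73 / (0.511 * 471.26)) * 100
= 84.6006%

84.6006%


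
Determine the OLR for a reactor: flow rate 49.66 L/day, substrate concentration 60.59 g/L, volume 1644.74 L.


OLR = Q * S / V
= 49.66 * 60.59 / 1644.74
= 1.8294 g/L/day

1.8294 g/L/day


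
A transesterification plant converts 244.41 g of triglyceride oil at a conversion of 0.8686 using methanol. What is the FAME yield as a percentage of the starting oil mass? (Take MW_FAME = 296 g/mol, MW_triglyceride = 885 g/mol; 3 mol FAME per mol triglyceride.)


m_FAME = oil * conv * (3 * 296 / 885) = oil * conv * (888/885)
= 244.41 * 0.8686 * 888 / 885
= 213.0142 g
Y = m_FAME / oil * 100 = conv * (888/885) * 100
= 0.8686 * 888 / 885 * 100
= 87.15%

87.15%


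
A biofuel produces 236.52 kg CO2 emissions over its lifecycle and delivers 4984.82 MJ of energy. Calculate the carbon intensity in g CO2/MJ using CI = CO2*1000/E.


CI = CO2 * 1000 / E
= 236.52 * 1000 / 4984.82
= 47.4481 g CO2/MJ

47.4481 g CO2/MJ


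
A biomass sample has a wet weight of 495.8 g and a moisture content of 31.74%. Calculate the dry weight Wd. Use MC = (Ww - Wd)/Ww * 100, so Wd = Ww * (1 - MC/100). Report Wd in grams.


Wd = Ww * (1 - MC/100)
= 495.8 * (1 - 31.74/100)
= 338.4331 g

338.4331 g


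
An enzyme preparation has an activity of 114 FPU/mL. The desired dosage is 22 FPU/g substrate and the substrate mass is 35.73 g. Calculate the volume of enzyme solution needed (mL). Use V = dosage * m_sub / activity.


V = dosage * m_sub / activity
V = 22 * 35.73 / 114
V = 6.8953 mL

6.8953 mL


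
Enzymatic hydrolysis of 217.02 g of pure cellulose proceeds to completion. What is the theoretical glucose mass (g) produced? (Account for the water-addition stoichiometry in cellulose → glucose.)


glucose = cellulose * 180/162
= 217.02 * 180/162
= 241.1333 g

241.1333 g


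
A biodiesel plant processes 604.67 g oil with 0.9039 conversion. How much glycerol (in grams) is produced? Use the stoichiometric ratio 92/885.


glycerol = oil * conv * (92/885)
= 604.67 * 0.9039 * 92 / 885
= 56.8177 g

56.8177 g


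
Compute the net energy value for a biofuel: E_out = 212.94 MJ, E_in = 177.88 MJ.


NEV = E_out - E_in
= 212.94 - 177.88
= 35.0600 MJ

35.0600 MJ


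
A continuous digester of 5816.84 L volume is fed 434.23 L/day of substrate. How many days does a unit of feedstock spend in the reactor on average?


HRT = V / Q
= 5816.84 / 434.23
= 13.3958 days

13.3958 days


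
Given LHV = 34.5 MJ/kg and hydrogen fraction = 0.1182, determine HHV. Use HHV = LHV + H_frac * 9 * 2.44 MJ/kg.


HHV = LHV + H_frac * 9 * 2.44
= 34.5 + 0.1182 * 9 * 2.44
= 37.0957 MJ/kg

37.0957 MJ/kg


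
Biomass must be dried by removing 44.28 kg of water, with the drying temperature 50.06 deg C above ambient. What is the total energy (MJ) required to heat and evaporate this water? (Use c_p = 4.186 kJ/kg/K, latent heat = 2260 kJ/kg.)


E = m_water * (4.186 * dT + 2260) / 1000
= 44.28 * (4.186 * 50.06 + 2260) / 1000
= 109.3517 MJ

109.3517 MJ


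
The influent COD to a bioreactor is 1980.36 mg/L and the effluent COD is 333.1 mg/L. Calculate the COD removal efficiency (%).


eta = (COD_in - COD_out) / COD_in * 100
= (1980.36 - 333.1) / 1980.36 * 100
= 83.1798%

83.1798%


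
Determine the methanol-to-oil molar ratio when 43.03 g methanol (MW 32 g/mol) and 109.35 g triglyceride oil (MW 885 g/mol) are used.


Molar ratio = n_MeOH / n_oil = (MeOH/32) / (oil/885) = (MeOH * 885) / (32 * oil)
= (43.03 * 885) / (32 * 109.35)
= 10.8829

10.8829


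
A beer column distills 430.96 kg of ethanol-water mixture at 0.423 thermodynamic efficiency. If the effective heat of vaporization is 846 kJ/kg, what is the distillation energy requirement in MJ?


E = m * 846 / (eta * 1000)
= 430.96 * 846 / (0.423 * 1000)
= 861.9200 MJ

861.9200 MJ


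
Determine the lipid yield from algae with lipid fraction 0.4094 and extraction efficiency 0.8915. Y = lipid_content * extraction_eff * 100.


Y = lipid_content * extraction_eff * 100
= 0.4094 * 0.8915 * 100
= 36.4980%

36.4980%


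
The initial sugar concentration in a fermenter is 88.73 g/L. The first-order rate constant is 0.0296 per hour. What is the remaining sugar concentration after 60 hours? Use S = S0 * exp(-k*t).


S = S0 * exp(-k * t)
S = 88.73 * exp(-0.0296 * 60)
S = 15.0232 g/L

15.0232 g/L


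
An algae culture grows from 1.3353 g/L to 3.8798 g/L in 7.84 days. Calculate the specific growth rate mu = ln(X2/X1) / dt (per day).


mu = ln(X2/X1) / dt
= ln(3.8798/1.3353) / 7.84
= 0.1360 per day

0.1360 per day


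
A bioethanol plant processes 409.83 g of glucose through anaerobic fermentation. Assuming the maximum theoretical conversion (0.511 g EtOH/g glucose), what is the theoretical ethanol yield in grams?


Theoretical ethanol yield: m_EtOH = 0.511 * m_glucose
m_EtOH = 0.511 * 409.83 = 209.4231 g

209.4231 g


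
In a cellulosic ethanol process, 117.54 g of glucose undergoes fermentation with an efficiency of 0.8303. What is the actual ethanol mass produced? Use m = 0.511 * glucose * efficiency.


Actual ethanol: m = 0.511 * 117.54 * 0.8303
m = 49.8703 g

49.8703 g


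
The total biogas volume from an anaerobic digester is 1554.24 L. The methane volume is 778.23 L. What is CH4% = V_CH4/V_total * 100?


CH4% = V_CH4 / V_total * 100
= 778.23 / 1554.24 * 100
= 50.0714%

50.0714%


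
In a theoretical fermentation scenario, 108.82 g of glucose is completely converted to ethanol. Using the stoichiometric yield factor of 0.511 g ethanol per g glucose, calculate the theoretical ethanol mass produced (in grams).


Theoretical ethanol yield: m_EtOH = 0.511 * m_glucose
m_EtOH = 0.511 * 108.82 = 55.6070 g

55.6070 g


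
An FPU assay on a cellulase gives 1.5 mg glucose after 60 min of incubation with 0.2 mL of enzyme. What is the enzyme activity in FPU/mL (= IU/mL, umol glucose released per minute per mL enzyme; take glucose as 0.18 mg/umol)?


Activity = glucose_mg / (0.18 mg/umol * V_mL * t_min)
= 1.5 / (0.18 * 0.2 * 60)
= 0.6944 FPU/mL

0.6944 FPU/mL


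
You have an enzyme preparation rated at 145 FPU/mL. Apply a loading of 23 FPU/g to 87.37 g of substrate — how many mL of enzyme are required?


V = dosage * m_sub / activity
V = 23 * 87.37 / 145
V = 13.8587 mL

13.8587 mL


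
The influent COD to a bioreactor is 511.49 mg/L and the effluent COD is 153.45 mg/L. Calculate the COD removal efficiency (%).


eta = (COD_in - COD_out) / COD_in * 100
= (511.49 - 153.45) / 511.49 * 100
= 69.9994%

69.9994%


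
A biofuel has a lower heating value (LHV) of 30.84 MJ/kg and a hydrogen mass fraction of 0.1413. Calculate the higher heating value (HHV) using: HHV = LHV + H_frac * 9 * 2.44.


HHV = LHV + H_frac * 9 * 2.44
= 30.84 + 0.1413 * 9 * 2.44
= 33.9429 MJ/kg

33.9429 MJ/kg


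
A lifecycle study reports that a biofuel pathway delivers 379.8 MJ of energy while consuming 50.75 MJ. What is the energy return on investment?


EROI = E_out / E_in
= 379.8 / 50.75
= 7.4837

7.4837


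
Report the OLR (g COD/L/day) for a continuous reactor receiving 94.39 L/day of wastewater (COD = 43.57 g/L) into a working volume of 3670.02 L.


OLR = Q * S / V
= 94.39 * 43.57 / 3670.02
= 1.1206 g/L/day

1.1206 g/L/day
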